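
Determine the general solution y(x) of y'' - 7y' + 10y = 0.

Characteristic equation r² - 7r + 10 = 0 factors as (r - 2)(r - 5) = 0, so r = 2, 5.
Hence y_h = C1*exp(2*x) + C2*exp(5*x).

y = C1*exp(2*x) + C2*exp(5*x)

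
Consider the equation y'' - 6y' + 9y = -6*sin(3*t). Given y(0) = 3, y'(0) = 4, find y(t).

y = -cos(3*t)/3 + 10*exp(3*t)/3 - 6*t*exp(3*t)

Characteristic equation r² - 6r + 9 = 0 has discriminant (-6)² - 4·(9) = 0, so r = 3 is a repeated root.
Hence y_h = (C1 + C2*t)*exp(3*t).
Try y_p = A*cos(3*t) + B*sin(3*t). Substituting and equating the coefficients of cos(3t) and sin(3t) gives A = -1/3, B = 0, so y_p = -cos(3*t)/3.
General solution: y = -cos(3*t)/3 + C1*exp(3*t) + C2*t*exp(3*t).
Apply the initial conditions: y(0) = -1/3 + C1 = 3 and y'(0) = C2 + 3*C1 = 4. Solving gives C1 = 10/3, C2 = -6.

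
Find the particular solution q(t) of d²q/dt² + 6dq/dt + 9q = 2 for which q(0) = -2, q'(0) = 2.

Characteristic equation r² + 6r + 9 = 0 has discriminant (6)² - 4·(9) = 0, so r = -3 is a repeated root.
Hence q_h = (C1 + C2*t)*exp(-3*t).
For the particular solution try q_p = A0. Substituting and matching coefficients of each power of t gives A0 = 2/9, so q_p = 2/9.
General solution: q = 2/9 + C1*exp(-3*t) + C2*t*exp(-3*t).
Apply the initial conditions: q(0) = 2/9 + C1 = -2 and q'(0) = C2 - 3*C1 = 2. Solving gives C1 = -20/9, C2 = -14/3.

q = 2/9 - 20*exp(-3*t)/9 - 14*t*exp(-3*t)/3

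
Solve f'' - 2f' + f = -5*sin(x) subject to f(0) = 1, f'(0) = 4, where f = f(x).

f = -5*cos(x)/2 + 7*exp(x)/2 + x*exp(x)/2

Characteristic equation r² - 2r + 1 = 0 has discriminant (-2)² - 4·(1) = 0, so r = 1 is a repeated root.
Hence f_h = (C1 + C2*x)*exp(x).
Try f_p = A*cos(x) + B*sin(x). Substituting and equating the coefficients of cos(x) and sin(x) gives A = -5/2, B = 0, so f_p = -5*cos(x)/2.
General solution: f = -5*cos(x)/2 + C1*exp(x) + C2*x*exp(x).
Apply the initial conditions: f(0) = -5/2 + C1 = 1 and f'(0) = C1 + C2 = 4. Solving gives C1 = 7/2, C2 = 1/2.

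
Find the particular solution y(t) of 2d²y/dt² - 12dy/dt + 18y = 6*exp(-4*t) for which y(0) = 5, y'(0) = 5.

y = 3*exp(-4*t)/49 + 242*exp(3*t)/49 - 67*t*exp(3*t)/7

Divide through by 2: y'' - 6y' + 9y = 3*exp(-4*t).
Characteristic equation r² - 6r + 9 = 0 has discriminant (-6)² - 4·(9) = 0, so r = 3 is a repeated root.
Hence y_h = (C1 + C2*t)*exp(3*t).
Try y_p = A*exp(-4*t). Substituting into the equation and dividing by exp(-4*t) gives A = 3/49, so y_p = 3*exp(-4*t)/49.
General solution: y = 3*exp(-4*t)/49 + C1*exp(3*t) + C2*t*exp(3*t).
Apply the initial conditions: y(0) = 3/49 + C1 = 5 and y'(0) = -12/49 + C2 + 3*C1 = 5. Solving gives C1 = 242/49, C2 = -67/7.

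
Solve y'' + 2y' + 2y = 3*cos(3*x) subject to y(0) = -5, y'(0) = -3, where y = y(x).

y = -21*cos(3*x)/85 + 18*sin(3*x)/85 - 713*exp(-x)*sin(x)/85 - 404*cos(x)*exp(-x)/85

Characteristic equation r² + 2r + 2 = 0 has discriminant (2)² - 4·(2) = -4 < 0, so r = -1 ± i.
Hence y_h = C1*cos(x)*exp(-x) + C2*exp(-x)*sin(x).
Try y_p = A*cos(3*x) + B*sin(3*x). Substituting and equating the coefficients of cos(3x) and sin(3x) gives A = -21/85, B = 18/85, so y_p = -21*cos(3*x)/85 + 18*sin(3*x)/85.
General solution: y = -21*cos(3*x)/85 + 18*sin(3*x)/85 + C1*cos(x)*exp(-x) + C2*exp(-x)*sin(x).
Apply the initial conditions: y(0) = -21/85 + C1 = -5 and y'(0) = 54/85 + C2 - C1 = -3. Solving gives C1 = -404/85, C2 = -713/85.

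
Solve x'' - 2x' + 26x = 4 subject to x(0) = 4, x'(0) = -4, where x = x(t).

x = 2/13 - 102*exp(t)*sin(5*t)/65 + 50*cos(5*t)*exp(t)/13

Characteristic equation r² - 2r + 26 = 0 has discriminant (-2)² - 4·(26) = -100 < 0, so r = 1 ± 5i.
Hence x_h = C1*cos(5*t)*exp(t) + C2*exp(t)*sin(5*t).
For the particular solution try x_p = A0. Substituting and matching coefficients of each power of t gives A0 = 2/13, so x_p = 2/13.
General solution: x = 2/13 + C1*cos(5*t)*exp(t) + C2*exp(t)*sin(5*t).
Apply the initial conditions: x(0) = 2/13 + C1 = 4 and x'(0) = C1 + 5*C2 = -4. Solving gives C1 = 50/13, C2 = -102/65.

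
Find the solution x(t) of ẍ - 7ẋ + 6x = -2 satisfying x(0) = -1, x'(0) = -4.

Characteristic equation r² - 7r + 6 = 0 factors as (r - 1)(r - 6) = 0, so r = 1, 6.
Hence x_h = C1*exp(t) + C2*exp(6*t).
For the particular solution try x_p = A0. Substituting and matching coefficients of each power of t gives A0 = -1/3, so x_p = -1/3.
General solution: x = -1/3 + C1*exp(t) + C2*exp(6*t).
Apply the initial conditions: x(0) = -1/3 + C1 + C2 = -1 and x'(0) = C1 + 6*C2 = -4. Solving gives C1 = 0, C2 = -2/3.

x = -1/3 - 2*exp(6*t)/3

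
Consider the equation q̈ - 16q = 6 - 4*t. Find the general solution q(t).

q = -3/8 + t/4 + C1*exp(-4*t) + C2*exp(4*t)

Characteristic equation r² - 16 = 0 factors as (r + 4)(r - 4) = 0, so r = -4, 4.
Hence q_h = C1*exp(-4*t) + C2*exp(4*t).
For the particular solution try q_p = A0 + A1*t. Substituting and matching coefficients of each power of t gives A0 = -3/8, A1 = 1/4, so q_p = -3/8 + t/4.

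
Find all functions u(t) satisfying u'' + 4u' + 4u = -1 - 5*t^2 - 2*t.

u = -13/8 + 2*t - 5*t**2/4 + C1*exp(-2*t) + C2*t*exp(-2*t)

Characteristic equation r² + 4r + 4 = 0 has discriminant (4)² - 4·(4) = 0, so r = -2 is a repeated root.
Hence u_h = (C1 + C2*t)*exp(-2*t).
For the particular solution try u_p = A0 + A1*t + A2*t^2. Substituting and matching coefficients of each power of t gives A0 = -13/8, A1 = 2, A2 = -5/4, so u_p = -13/8 + 2*t - 5*t^2/4.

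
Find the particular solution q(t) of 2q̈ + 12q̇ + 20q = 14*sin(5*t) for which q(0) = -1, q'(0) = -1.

q = -14*cos(5*t)/75 - 7*sin(5*t)/75 - 223*exp(-3*t)*sin(t)/75 - 61*cos(t)*exp(-3*t)/75

Divide through by 2: q'' + 6q' + 10q = 7*sin(5*t).
Characteristic equation r² + 6r + 10 = 0 has discriminant (6)² - 4·(10) = -4 < 0, so r = -3 ± i.
Hence q_h = C1*cos(t)*exp(-3*t) + C2*exp(-3*t)*sin(t).
Try q_p = A*cos(5*t) + B*sin(5*t). Substituting and equating the coefficients of cos(5t) and sin(5t) gives A = -14/75, B = -7/75, so q_p = -14*cos(5*t)/75 - 7*sin(5*t)/75.
General solution: q = -14*cos(5*t)/75 - 7*sin(5*t)/75 + C1*cos(t)*exp(-3*t) + C2*exp(-3*t)*sin(t).
Apply the initial conditions: q(0) = -14/75 + C1 = -1 and q'(0) = -7/15 + C2 - 3*C1 = -1. Solving gives C1 = -61/75, C2 = -223/75.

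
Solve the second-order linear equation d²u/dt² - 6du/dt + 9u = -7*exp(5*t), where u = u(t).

Characteristic equation r² - 6r + 9 = 0 has discriminant (-6)² - 4·(9) = 0, so r = 3 is a repeated root.
Hence u_h = (C1 + C2*t)*exp(3*t).
Try u_p = A*exp(5*t). Substituting into the equation and dividing by exp(5*t) gives A = -7/4, so u_p = -7*exp(5*t)/4.

u = -7*exp(5*t)/4 + C1*exp(3*t) + C2*t*exp(3*t)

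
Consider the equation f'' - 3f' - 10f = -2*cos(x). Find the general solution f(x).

Characteristic equation r² - 3r - 10 = 0 factors as (r - 5)(r + 2) = 0, so r = 5, -2.
Hence f_h = C1*exp(5*x) + C2*exp(-2*x).
Try f_p = A*cos(x) + B*sin(x). Substituting and equating the coefficients of cos(x) and sin(x) gives A = 11/65, B = 3/65, so f_p = 3*sin(x)/65 + 11*cos(x)/65.

f = 3*sin(x)/65 + 11*cos(x)/65 + C1*exp(5*x) + C2*exp(-2*x)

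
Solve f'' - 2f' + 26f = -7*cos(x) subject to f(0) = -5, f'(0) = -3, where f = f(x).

f = -175*cos(x)/629 + 14*sin(x)/629 - 2970*cos(5*x)*exp(x)/629 + 1069*exp(x)*sin(5*x)/3145

Characteristic equation r² - 2r + 26 = 0 has discriminant (-2)² - 4·(26) = -100 < 0, so r = 1 ± 5i.
Hence f_h = C1*cos(5*x)*exp(x) + C2*exp(x)*sin(5*x).
Try f_p = A*cos(x) + B*sin(x). Substituting and equating the coefficients of cos(x) and sin(x) gives A = -175/629, B = 14/629, so f_p = -175*cos(x)/629 + 14*sin(x)/629.
General solution: f = -175*cos(x)/629 + 14*sin(x)/629 + C1*cos(5*x)*exp(x) + C2*exp(x)*sin(5*x).
Apply the initial conditions: f(0) = -175/629 + C1 = -5 and f'(0) = 14/629 + C1 + 5*C2 = -3. Solving gives C1 = -2970/629, C2 = 1069/3145.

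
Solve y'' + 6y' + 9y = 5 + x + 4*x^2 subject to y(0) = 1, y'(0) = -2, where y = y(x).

Characteristic equation r² + 6r + 9 = 0 has discriminant (6)² - 4·(9) = 0, so r = -3 is a repeated root.
Hence y_h = (C1 + C2*x)*exp(-3*x).
For the particular solution try y_p = A0 + A1*x + A2*x^2. Substituting and matching coefficients of each power of x gives A0 = 7/9, A1 = -13/27, A2 = 4/9, so y_p = 7/9 - 13*x/27 + 4*x^2/9.
General solution: y = 7/9 - 13*x/27 + 4*x^2/9 + C1*exp(-3*x) + C2*x*exp(-3*x).
Apply the initial conditions: y(0) = 7/9 + C1 = 1 and y'(0) = -13/27 + C2 - 3*C1 = -2. Solving gives C1 = 2/9, C2 = -23/27.

y = 7/9 - 13*x/27 + 2*exp(-3*x)/9 + 4*x**2/9 - 23*x*exp(-3*x)/27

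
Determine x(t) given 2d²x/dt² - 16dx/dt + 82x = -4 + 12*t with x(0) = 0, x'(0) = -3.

x = -34/1681 + 6*t/41 - 1085*exp(4*t)*sin(5*t)/1681 + 34*cos(5*t)*exp(4*t)/1681

Divide through by 2: x'' - 8x' + 41x = -2 + 6*t.
Characteristic equation r² - 8r + 41 = 0 has discriminant (-8)² - 4·(41) = -100 < 0, so r = 4 ± 5i.
Hence x_h = C1*cos(5*t)*exp(4*t) + C2*exp(4*t)*sin(5*t).
For the particular solution try x_p = A0 + A1*t. Substituting and matching coefficients of each power of t gives A0 = -34/1681, A1 = 6/41, so x_p = -34/1681 + 6*t/41.
General solution: x = -34/1681 + 6*t/41 + C1*cos(5*t)*exp(4*t) + C2*exp(4*t)*sin(5*t).
Apply the initial conditions: x(0) = -34/1681 + C1 = 0 and x'(0) = 6/41 + 4*C1 + 5*C2 = -3. Solving gives C1 = 34/1681, C2 = -1085/1681.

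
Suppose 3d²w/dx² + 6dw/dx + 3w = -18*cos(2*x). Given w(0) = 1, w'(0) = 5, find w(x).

w = -24*sin(2*x)/25 + 7*exp(-x)/25 + 18*cos(2*x)/25 + 36*x*exp(-x)/5

Divide through by 3: w'' + 2w' + w = -6*cos(2*x).
Characteristic equation r² + 2r + 1 = 0 has discriminant (2)² - 4·(1) = 0, so r = -1 is a repeated root.
Hence w_h = (C1 + C2*x)*exp(-x).
Try w_p = A*cos(2*x) + B*sin(2*x). Substituting and equating the coefficients of cos(2x) and sin(2x) gives A = 18/25, B = -24/25, so w_p = -24*sin(2*x)/25 + 18*cos(2*x)/25.
General solution: w = -24*sin(2*x)/25 + 18*cos(2*x)/25 + C1*exp(-x) + C2*x*exp(-x).
Apply the initial conditions: w(0) = 18/25 + C1 = 1 and w'(0) = -48/25 + C2 - C1 = 5. Solving gives C1 = 7/25, C2 = 36/5.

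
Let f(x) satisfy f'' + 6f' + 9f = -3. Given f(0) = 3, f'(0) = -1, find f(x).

Characteristic equation r² + 6r + 9 = 0 has discriminant (6)² - 4·(9) = 0, so r = -3 is a repeated root.
Hence f_h = (C1 + C2*x)*exp(-3*x).
For the particular solution try f_p = A0. Substituting and matching coefficients of each power of x gives A0 = -1/3, so f_p = -1/3.
General solution: f = -1/3 + C1*exp(-3*x) + C2*x*exp(-3*x).
Apply the initial conditions: f(0) = -1/3 + C1 = 3 and f'(0) = C2 - 3*C1 = -1. Solving gives C1 = 10/3, C2 = 9.

f = -1/3 + 10*exp(-3*x)/3 + 9*x*exp(-3*x)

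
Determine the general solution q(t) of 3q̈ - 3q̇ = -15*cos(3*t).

q = C2 + cos(3*t)/2 + sin(3*t)/6 + C1*exp(t)

Divide through by 3: q'' - q' = -5*cos(3*t).
Characteristic equation r² - r = 0 factors as (r - 1)r = 0, so r = 1, 0.
Hence q_h = C1*exp(t) + C2.
Try q_p = A*cos(3*t) + B*sin(3*t). Substituting and equating the coefficients of cos(3t) and sin(3t) gives A = 1/2, B = 1/6, so q_p = cos(3*t)/2 + sin(3*t)/6.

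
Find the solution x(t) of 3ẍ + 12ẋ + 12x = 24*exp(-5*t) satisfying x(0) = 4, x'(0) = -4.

Divide through by 3: x'' + 4x' + 4x = 8*exp(-5*t).
Characteristic equation r² + 4r + 4 = 0 has discriminant (4)² - 4·(4) = 0, so r = -2 is a repeated root.
Hence x_h = (C1 + C2*t)*exp(-2*t).
Try x_p = A*exp(-5*t). Substituting into the equation and dividing by exp(-5*t) gives A = 8/9, so x_p = 8*exp(-5*t)/9.
General solution: x = 8*exp(-5*t)/9 + C1*exp(-2*t) + C2*t*exp(-2*t).
Apply the initial conditions: x(0) = 8/9 + C1 = 4 and x'(0) = -40/9 + C2 - 2*C1 = -4. Solving gives C1 = 28/9, C2 = 20/3.

x = 8*exp(-5*t)/9 + 28*exp(-2*t)/9 + 20*t*exp(-2*t)/3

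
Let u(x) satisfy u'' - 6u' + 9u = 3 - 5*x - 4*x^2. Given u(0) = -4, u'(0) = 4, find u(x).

u = -1/3 - 31*x/27 - 11*exp(3*x)/3 - 4*x**2/9 + 436*x*exp(3*x)/27

Characteristic equation r² - 6r + 9 = 0 has discriminant (-6)² - 4·(9) = 0, so r = 3 is a repeated root.
Hence u_h = (C1 + C2*x)*exp(3*x).
For the particular solution try u_p = A0 + A1*x + A2*x^2. Substituting and matching coefficients of each power of x gives A0 = -1/3, A1 = -31/27, A2 = -4/9, so u_p = -1/3 - 31*x/27 - 4*x^2/9.
General solution: u = -1/3 - 31*x/27 - 4*x^2/9 + C1*exp(3*x) + C2*x*exp(3*x).
Apply the initial conditions: u(0) = -1/3 + C1 = -4 and u'(0) = -31/27 + C2 + 3*C1 = 4. Solving gives C1 = -11/3, C2 = 436/27.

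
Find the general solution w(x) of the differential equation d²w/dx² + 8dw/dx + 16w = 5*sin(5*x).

Characteristic equation r² + 8r + 16 = 0 has discriminant (8)² - 4·(16) = 0, so r = -4 is a repeated root.
Hence w_h = (C1 + C2*x)*exp(-4*x).
Try w_p = A*cos(5*x) + B*sin(5*x). Substituting and equating the coefficients of cos(5x) and sin(5x) gives A = -200/1681, B = -45/1681, so w_p = -200*cos(5*x)/1681 - 45*sin(5*x)/1681.

w = -200*cos(5*x)/1681 - 45*sin(5*x)/1681 + C1*exp(-4*x) + C2*x*exp(-4*x)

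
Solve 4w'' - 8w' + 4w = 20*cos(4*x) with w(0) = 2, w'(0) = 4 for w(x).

w = -75*cos(4*x)/289 - 40*sin(4*x)/289 + 653*exp(x)/289 + 39*x*exp(x)/17

Divide through by 4: w'' - 2w' + w = 5*cos(4*x).
Characteristic equation r² - 2r + 1 = 0 has discriminant (-2)² - 4·(1) = 0, so r = 1 is a repeated root.
Hence w_h = (C1 + C2*x)*exp(x).
Try w_p = A*cos(4*x) + B*sin(4*x). Substituting and equating the coefficients of cos(4x) and sin(4x) gives A = -75/289, B = -40/289, so w_p = -75*cos(4*x)/289 - 40*sin(4*x)/289.
General solution: w = -75*cos(4*x)/289 - 40*sin(4*x)/289 + C1*exp(x) + C2*x*exp(x).
Apply the initial conditions: w(0) = -75/289 + C1 = 2 and w'(0) = -160/289 + C1 + C2 = 4. Solving gives C1 = 653/289, C2 = 39/17.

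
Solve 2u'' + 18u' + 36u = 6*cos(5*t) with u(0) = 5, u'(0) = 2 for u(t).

u = -1019*exp(-6*t)/183 - 21*cos(5*t)/2074 + 135*sin(5*t)/2074 + 1079*exp(-3*t)/102

Divide through by 2: u'' + 9u' + 18u = 3*cos(5*t).
Characteristic equation r² + 9r + 18 = 0 factors as (r + 3)(r + 6) = 0, so r = -3, -6.
Hence u_h = C1*exp(-3*t) + C2*exp(-6*t).
Try u_p = A*cos(5*t) + B*sin(5*t). Substituting and equating the coefficients of cos(5t) and sin(5t) gives A = -21/2074, B = 135/2074, so u_p = -21*cos(5*t)/2074 + 135*sin(5*t)/2074.
General solution: u = -21*cos(5*t)/2074 + 135*sin(5*t)/2074 + C1*exp(-3*t) + C2*exp(-6*t).
Apply the initial conditions: u(0) = -21/2074 + C1 + C2 = 5 and u'(0) = 675/2074 - 6*C2 - 3*C1 = 2. Solving gives C1 = 1079/102, C2 = -1019/183.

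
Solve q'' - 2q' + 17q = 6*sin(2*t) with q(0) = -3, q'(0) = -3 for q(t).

Characteristic equation r² - 2r + 17 = 0 has discriminant (-2)² - 4·(17) = -64 < 0, so r = 1 ± 4i.
Hence q_h = C1*cos(4*t)*exp(t) + C2*exp(t)*sin(4*t).
Try q_p = A*cos(2*t) + B*sin(2*t). Substituting and equating the coefficients of cos(2t) and sin(2t) gives A = 24/185, B = 78/185, so q_p = 24*cos(2*t)/185 + 78*sin(2*t)/185.
General solution: q = 24*cos(2*t)/185 + 78*sin(2*t)/185 + C1*cos(4*t)*exp(t) + C2*exp(t)*sin(4*t).
Apply the initial conditions: q(0) = 24/185 + C1 = -3 and q'(0) = 156/185 + C1 + 4*C2 = -3. Solving gives C1 = -579/185, C2 = -33/185.

q = 24*cos(2*t)/185 + 78*sin(2*t)/185 - 579*cos(4*t)*exp(t)/185 - 33*exp(t)*sin(4*t)/185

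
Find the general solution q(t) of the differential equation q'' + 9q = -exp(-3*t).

q = -exp(-3*t)/18 + C1*cos(3*t) + C2*sin(3*t)

Characteristic equation r² + 9 = 0 has discriminant (0)² - 4·(9) = -36 < 0, so r = ± 3i.
Hence q_h = C1*cos(3*t) + C2*sin(3*t).
Try q_p = A*exp(-3*t). Substituting into the equation and dividing by exp(-3*t) gives A = -1/18, so q_p = -exp(-3*t)/18.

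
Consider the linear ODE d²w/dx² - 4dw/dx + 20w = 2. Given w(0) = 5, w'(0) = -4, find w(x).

w = 1/10 - 69*exp(2*x)*sin(4*x)/20 + 49*cos(4*x)*exp(2*x)/10

Characteristic equation r² - 4r + 20 = 0 has discriminant (-4)² - 4·(20) = -64 < 0, so r = 2 ± 4i.
Hence w_h = C1*cos(4*x)*exp(2*x) + C2*exp(2*x)*sin(4*x).
For the particular solution try w_p = A0. Substituting and matching coefficients of each power of x gives A0 = 1/10, so w_p = 1/10.
General solution: w = 1/10 + C1*cos(4*x)*exp(2*x) + C2*exp(2*x)*sin(4*x).
Apply the initial conditions: w(0) = 1/10 + C1 = 5 and w'(0) = 2*C1 + 4*C2 = -4. Solving gives C1 = 49/10, C2 = -69/20.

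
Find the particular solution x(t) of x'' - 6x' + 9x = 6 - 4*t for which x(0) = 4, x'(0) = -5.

x = 10/27 - 4*t/9 + 98*exp(3*t)/27 - 139*t*exp(3*t)/9

Characteristic equation r² - 6r + 9 = 0 has discriminant (-6)² - 4·(9) = 0, so r = 3 is a repeated root.
Hence x_h = (C1 + C2*t)*exp(3*t).
For the particular solution try x_p = A0 + A1*t. Substituting and matching coefficients of each power of t gives A0 = 10/27, A1 = -4/9, so x_p = 10/27 - 4*t/9.
General solution: x = 10/27 - 4*t/9 + C1*exp(3*t) + C2*t*exp(3*t).
Apply the initial conditions: x(0) = 10/27 + C1 = 4 and x'(0) = -4/9 + C2 + 3*C1 = -5. Solving gives C1 = 98/27, C2 = -139/9.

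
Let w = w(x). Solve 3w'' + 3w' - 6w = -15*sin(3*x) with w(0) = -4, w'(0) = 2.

Divide through by 3: w'' + w' - 2w = -5*sin(3*x).
Characteristic equation r² + r - 2 = 0 factors as (r + 2)(r - 1) = 0, so r = -2, 1.
Hence w_h = C1*exp(-2*x) + C2*exp(x).
Try w_p = A*cos(3*x) + B*sin(3*x). Substituting and equating the coefficients of cos(3x) and sin(3x) gives A = 3/26, B = 11/26, so w_p = 3*cos(3*x)/26 + 11*sin(3*x)/26.
General solution: w = 3*cos(3*x)/26 + 11*sin(3*x)/26 + C1*exp(-2*x) + C2*exp(x).
Apply the initial conditions: w(0) = 3/26 + C1 + C2 = -4 and w'(0) = 33/26 + C2 - 2*C1 = 2. Solving gives C1 = -21/13, C2 = -5/2.

w = -21*exp(-2*x)/13 - 5*exp(x)/2 + 3*cos(3*x)/26 + 11*sin(3*x)/26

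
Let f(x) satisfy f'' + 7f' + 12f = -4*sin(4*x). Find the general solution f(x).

f = sin(4*x)/50 + 7*cos(4*x)/50 + C1*exp(-3*x) + C2*exp(-4*x)

Characteristic equation r² + 7r + 12 = 0 factors as (r + 3)(r + 4) = 0, so r = -3, -4.
Hence f_h = C1*exp(-3*x) + C2*exp(-4*x).
Try f_p = A*cos(4*x) + B*sin(4*x). Substituting and equating the coefficients of cos(4x) and sin(4x) gives A = 7/50, B = 1/50, so f_p = sin(4*x)/50 + 7*cos(4*x)/50.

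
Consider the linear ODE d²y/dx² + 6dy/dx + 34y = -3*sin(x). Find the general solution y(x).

y = -11*sin(x)/125 + 2*cos(x)/125 + C1*cos(5*x)*exp(-3*x) + C2*exp(-3*x)*sin(5*x)

Characteristic equation r² + 6r + 34 = 0 has discriminant (6)² - 4·(34) = -100 < 0, so r = -3 ± 5i.
Hence y_h = C1*cos(5*x)*exp(-3*x) + C2*exp(-3*x)*sin(5*x).
Try y_p = A*cos(x) + B*sin(x). Substituting and equating the coefficients of cos(x) and sin(x) gives A = 2/125, B = -11/125, so y_p = -11*sin(x)/125 + 2*cos(x)/125.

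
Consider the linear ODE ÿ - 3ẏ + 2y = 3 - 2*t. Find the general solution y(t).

Characteristic equation r² - 3r + 2 = 0 factors as (r - 2)(r - 1) = 0, so r = 2, 1.
Hence y_h = C1*exp(2*t) + C2*exp(t).
For the particular solution try y_p = A0 + A1*t. Substituting and matching coefficients of each power of t gives A0 = 0, A1 = -1, so y_p = -t.

y = -t + C1*exp(2*t) + C2*exp(t)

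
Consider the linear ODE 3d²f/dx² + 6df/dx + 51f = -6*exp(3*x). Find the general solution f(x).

Divide through by 3: f'' + 2f' + 17f = -2*exp(3*x).
Characteristic equation r² + 2r + 17 = 0 has discriminant (2)² - 4·(17) = -64 < 0, so r = -1 ± 4i.
Hence f_h = C1*cos(4*x)*exp(-x) + C2*exp(-x)*sin(4*x).
Try f_p = A*exp(3*x). Substituting into the equation and dividing by exp(3*x) gives A = -1/16, so f_p = -exp(3*x)/16.

f = -exp(3*x)/16 + C1*cos(4*x)*exp(-x) + C2*exp(-x)*sin(4*x)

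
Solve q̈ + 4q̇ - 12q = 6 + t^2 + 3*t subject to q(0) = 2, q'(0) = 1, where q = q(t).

Characteristic equation r² + 4r - 12 = 0 factors as (r + 6)(r - 2) = 0, so r = -6, 2.
Hence q_h = C1*exp(-6*t) + C2*exp(2*t).
For the particular solution try q_p = A0 + A1*t + A2*t^2. Substituting and matching coefficients of each power of t gives A0 = -133/216, A1 = -11/36, A2 = -1/12, so q_p = -133/216 - 11*t/36 - t^2/12.
General solution: q = -133/216 - 11*t/36 - t^2/12 + C1*exp(-6*t) + C2*exp(2*t).
Apply the initial conditions: q(0) = -133/216 + C1 + C2 = 2 and q'(0) = -11/36 - 6*C1 + 2*C2 = 1. Solving gives C1 = 53/108, C2 = 17/8.

q = -133/216 - 11*t/36 - t**2/12 + 17*exp(2*t)/8 + 53*exp(-6*t)/108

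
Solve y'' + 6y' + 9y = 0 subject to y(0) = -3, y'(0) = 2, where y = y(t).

Characteristic equation r² + 6r + 9 = 0 has discriminant (6)² - 4·(9) = 0, so r = -3 is a repeated root.
Hence y_h = (C1 + C2*t)*exp(-3*t).
Apply the initial conditions: y(0) = C1 = -3 and y'(0) = C2 - 3*C1 = 2. Solving gives C1 = -3, C2 = -7.

y = -3*exp(-3*t) - 7*t*exp(-3*t)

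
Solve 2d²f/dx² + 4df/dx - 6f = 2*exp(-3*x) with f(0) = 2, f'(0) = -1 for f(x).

Divide through by 2: f'' + 2f' - 3f = exp(-3*x).
Characteristic equation r² + 2r - 3 = 0 factors as (r + 3)(r - 1) = 0, so r = -3, 1.
Hence f_h = C1*exp(-3*x) + C2*exp(x).
Since exp(-3*x) solves the homogeneous equation (r = -3 is a root of multiplicity 1), multiply the trial by x. Try f_p = A*x*exp(-3*x). Substituting into the equation and dividing by exp(-3*x) gives A = -1/4, so f_p = -x*exp(-3*x)/4.
General solution: f = C1*exp(-3*x) + C2*exp(x) - x*exp(-3*x)/4.
Apply the initial conditions: f(0) = C1 + C2 = 2 and f'(0) = -1/4 + C2 - 3*C1 = -1. Solving gives C1 = 11/16, C2 = 21/16.

f = 11*exp(-3*x)/16 + 21*exp(x)/16 - x*exp(-3*x)/4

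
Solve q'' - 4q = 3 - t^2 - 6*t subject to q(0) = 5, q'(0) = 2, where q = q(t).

Characteristic equation r² - 4 = 0 factors as (r - 2)(r + 2) = 0, so r = 2, -2.
Hence q_h = C1*exp(2*t) + C2*exp(-2*t).
For the particular solution try q_p = A0 + A1*t + A2*t^2. Substituting and matching coefficients of each power of t gives A0 = -5/8, A1 = 3/2, A2 = 1/4, so q_p = -5/8 + t^2/4 + 3*t/2.
General solution: q = -5/8 + t^2/4 + 3*t/2 + C1*exp(2*t) + C2*exp(-2*t).
Apply the initial conditions: q(0) = -5/8 + C1 + C2 = 5 and q'(0) = 3/2 - 2*C2 + 2*C1 = 2. Solving gives C1 = 47/16, C2 = 43/16.

q = -5/8 + t**2/4 + 3*t/2 + 43*exp(-2*t)/16 + 47*exp(2*t)/16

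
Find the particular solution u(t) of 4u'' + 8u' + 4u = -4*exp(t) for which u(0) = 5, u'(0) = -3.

u = -exp(t)/4 + 21*exp(-t)/4 + 5*t*exp(-t)/2

Divide through by 4: u'' + 2u' + u = -exp(t).
Characteristic equation r² + 2r + 1 = 0 has discriminant (2)² - 4·(1) = 0, so r = -1 is a repeated root.
Hence u_h = (C1 + C2*t)*exp(-t).
Try u_p = A*exp(t). Substituting into the equation and dividing by exp(t) gives A = -1/4, so u_p = -exp(t)/4.
General solution: u = -exp(t)/4 + C1*exp(-t) + C2*t*exp(-t).
Apply the initial conditions: u(0) = -1/4 + C1 = 5 and u'(0) = -1/4 + C2 - C1 = -3. Solving gives C1 = 21/4, C2 = 5/2.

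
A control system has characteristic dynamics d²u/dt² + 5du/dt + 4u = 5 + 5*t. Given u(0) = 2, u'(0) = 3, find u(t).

u = -5/16 - 65*exp(-4*t)/48 + 5*t/4 + 11*exp(-t)/3

Characteristic equation r² + 5r + 4 = 0 factors as (r + 1)(r + 4) = 0, so r = -1, -4.
Hence u_h = C1*exp(-t) + C2*exp(-4*t).
For the particular solution try u_p = A0 + A1*t. Substituting and matching coefficients of each power of t gives A0 = -5/16, A1 = 5/4, so u_p = -5/16 + 5*t/4.
General solution: u = -5/16 + 5*t/4 + C1*exp(-t) + C2*exp(-4*t).
Apply the initial conditions: u(0) = -5/16 + C1 + C2 = 2 and u'(0) = 5/4 - C1 - 4*C2 = 3. Solving gives C1 = 11/3, C2 = -65/48.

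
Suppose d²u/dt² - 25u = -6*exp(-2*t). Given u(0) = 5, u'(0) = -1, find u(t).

Characteristic equation r² - 25 = 0 factors as (r + 5)(r - 5) = 0, so r = -5, 5.
Hence u_h = C1*exp(-5*t) + C2*exp(5*t).
Try u_p = A*exp(-2*t). Substituting into the equation and dividing by exp(-2*t) gives A = 2/7, so u_p = 2*exp(-2*t)/7.
General solution: u = 2*exp(-2*t)/7 + C1*exp(-5*t) + C2*exp(5*t).
Apply the initial conditions: u(0) = 2/7 + C1 + C2 = 5 and u'(0) = -4/7 - 5*C1 + 5*C2 = -1. Solving gives C1 = 12/5, C2 = 81/35.

u = 2*exp(-2*t)/7 + 12*exp(-5*t)/5 + 81*exp(5*t)/35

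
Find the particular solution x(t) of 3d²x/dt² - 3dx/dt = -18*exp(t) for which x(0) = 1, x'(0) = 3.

x = -8 + 9*exp(t) - 6*t*exp(t)

Divide through by 3: x'' - x' = -6*exp(t).
Characteristic equation r² - r = 0 factors as (r - 1)r = 0, so r = 1, 0.
Hence x_h = C1*exp(t) + C2.
Since exp(t) solves the homogeneous equation (r = 1 is a root of multiplicity 1), multiply the trial by t. Try x_p = A*t*exp(t). Substituting into the equation and dividing by exp(t) gives A = -6, so x_p = -6*t*exp(t).
General solution: x = C2 + C1*exp(t) - 6*t*exp(t).
Apply the initial conditions: x(0) = C1 + C2 = 1 and x'(0) = -6 + C1 = 3. Solving gives C1 = 9, C2 = -8.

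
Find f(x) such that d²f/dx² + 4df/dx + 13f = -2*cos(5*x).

Characteristic equation r² + 4r + 13 = 0 has discriminant (4)² - 4·(13) = -36 < 0, so r = -2 ± 3i.
Hence f_h = C1*cos(3*x)*exp(-2*x) + C2*exp(-2*x)*sin(3*x).
Try f_p = A*cos(5*x) + B*sin(5*x). Substituting and equating the coefficients of cos(5x) and sin(5x) gives A = 3/68, B = -5/68, so f_p = -5*sin(5*x)/68 + 3*cos(5*x)/68.

f = -5*sin(5*x)/68 + 3*cos(5*x)/68 + C1*cos(3*x)*exp(-2*x) + C2*exp(-2*x)*sin(3*x)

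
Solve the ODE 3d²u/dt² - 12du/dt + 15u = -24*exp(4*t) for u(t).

Divide through by 3: u'' - 4u' + 5u = -8*exp(4*t).
Characteristic equation r² - 4r + 5 = 0 has discriminant (-4)² - 4·(5) = -4 < 0, so r = 2 ± i.
Hence u_h = C1*cos(t)*exp(2*t) + C2*exp(2*t)*sin(t).
Try u_p = A*exp(4*t). Substituting into the equation and dividing by exp(4*t) gives A = -8/5, so u_p = -8*exp(4*t)/5.

u = -8*exp(4*t)/5 + C1*cos(t)*exp(2*t) + C2*exp(2*t)*sin(t)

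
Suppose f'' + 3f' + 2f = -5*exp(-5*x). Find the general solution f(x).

f = -5*exp(-5*x)/12 + C1*exp(-x) + C2*exp(-2*x)

Characteristic equation r² + 3r + 2 = 0 factors as (r + 1)(r + 2) = 0, so r = -1, -2.
Hence f_h = C1*exp(-x) + C2*exp(-2*x).
Try f_p = A*exp(-5*x). Substituting into the equation and dividing by exp(-5*x) gives A = -5/12, so f_p = -5*exp(-5*x)/12.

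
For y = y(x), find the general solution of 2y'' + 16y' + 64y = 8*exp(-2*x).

Divide through by 2: y'' + 8y' + 32y = 4*exp(-2*x).
Characteristic equation r² + 8r + 32 = 0 has discriminant (8)² - 4·(32) = -64 < 0, so r = -4 ± 4i.
Hence y_h = C1*cos(4*x)*exp(-4*x) + C2*exp(-4*x)*sin(4*x).
Try y_p = A*exp(-2*x). Substituting into the equation and dividing by exp(-2*x) gives A = 1/5, so y_p = exp(-2*x)/5.

y = exp(-2*x)/5 + C1*cos(4*x)*exp(-4*x) + C2*exp(-4*x)*sin(4*x)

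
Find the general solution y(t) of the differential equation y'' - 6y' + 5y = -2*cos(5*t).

y = 2*cos(5*t)/65 + 3*sin(5*t)/65 + C1*exp(5*t) + C2*exp(t)

Characteristic equation r² - 6r + 5 = 0 factors as (r - 5)(r - 1) = 0, so r = 5, 1.
Hence y_h = C1*exp(5*t) + C2*exp(t).
Try y_p = A*cos(5*t) + B*sin(5*t). Substituting and equating the coefficients of cos(5t) and sin(5t) gives A = 2/65, B = 3/65, so y_p = 2*cos(5*t)/65 + 3*sin(5*t)/65.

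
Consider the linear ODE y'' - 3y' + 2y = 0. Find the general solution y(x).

Characteristic equation r² - 3r + 2 = 0 factors as (r - 2)(r - 1) = 0, so r = 2, 1.
Hence y_h = C1*exp(2*x) + C2*exp(x).

y = C1*exp(2*x) + C2*exp(x)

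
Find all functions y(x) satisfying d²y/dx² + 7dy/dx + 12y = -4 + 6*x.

y = -5/8 + x/2 + C1*exp(-4*x) + C2*exp(-3*x)

Characteristic equation r² + 7r + 12 = 0 factors as (r + 4)(r + 3) = 0, so r = -4, -3.
Hence y_h = C1*exp(-4*x) + C2*exp(-3*x).
For the particular solution try y_p = A0 + A1*x. Substituting and matching coefficients of each power of x gives A0 = -5/8, A1 = 1/2, so y_p = -5/8 + x/2.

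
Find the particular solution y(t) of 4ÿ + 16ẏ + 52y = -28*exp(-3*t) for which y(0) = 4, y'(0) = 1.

Divide through by 4: y'' + 4y' + 13y = -7*exp(-3*t).
Characteristic equation r² + 4r + 13 = 0 has discriminant (4)² - 4·(13) = -36 < 0, so r = -2 ± 3i.
Hence y_h = C1*cos(3*t)*exp(-2*t) + C2*exp(-2*t)*sin(3*t).
Try y_p = A*exp(-3*t). Substituting into the equation and dividing by exp(-3*t) gives A = -7/10, so y_p = -7*exp(-3*t)/10.
General solution: y = -7*exp(-3*t)/10 + C1*cos(3*t)*exp(-2*t) + C2*exp(-2*t)*sin(3*t).
Apply the initial conditions: y(0) = -7/10 + C1 = 4 and y'(0) = 21/10 - 2*C1 + 3*C2 = 1. Solving gives C1 = 47/10, C2 = 83/30.

y = -7*exp(-3*t)/10 + 47*cos(3*t)*exp(-2*t)/10 + 83*exp(-2*t)*sin(3*t)/30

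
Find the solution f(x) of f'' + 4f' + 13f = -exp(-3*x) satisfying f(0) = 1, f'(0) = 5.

f = -exp(-3*x)/10 + 11*cos(3*x)*exp(-2*x)/10 + 23*exp(-2*x)*sin(3*x)/10

Characteristic equation r² + 4r + 13 = 0 has discriminant (4)² - 4·(13) = -36 < 0, so r = -2 ± 3i.
Hence f_h = C1*cos(3*x)*exp(-2*x) + C2*exp(-2*x)*sin(3*x).
Try f_p = A*exp(-3*x). Substituting into the equation and dividing by exp(-3*x) gives A = -1/10, so f_p = -exp(-3*x)/10.
General solution: f = -exp(-3*x)/10 + C1*cos(3*x)*exp(-2*x) + C2*exp(-2*x)*sin(3*x).
Apply the initial conditions: f(0) = -1/10 + C1 = 1 and f'(0) = 3/10 - 2*C1 + 3*C2 = 5. Solving gives C1 = 11/10, C2 = 23/10.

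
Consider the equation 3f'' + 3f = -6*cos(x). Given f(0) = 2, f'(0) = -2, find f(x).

Divide through by 3: f'' + f = -2*cos(x).
Characteristic equation r² + 1 = 0 has discriminant (0)² - 4·(1) = -4 < 0, so r = ± i.
Hence f_h = C1*cos(x) + C2*sin(x).
Since ±1i are characteristic roots, multiply the trial by x. Try f_p = x*(A*cos(x) + B*sin(x)). Substituting and equating the coefficients of cos(x) and sin(x) gives A = 0, B = -1, so f_p = -x*sin(x).
General solution: f = C1*cos(x) + C2*sin(x) - x*sin(x).
Apply the initial conditions: f(0) = C1 = 2 and f'(0) = C2 = -2. Solving gives C1 = 2, C2 = -2.

f = -2*sin(x) + 2*cos(x) - x*sin(x)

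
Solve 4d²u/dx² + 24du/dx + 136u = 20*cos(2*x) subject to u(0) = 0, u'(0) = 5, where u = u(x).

Divide through by 4: u'' + 6u' + 34u = 5*cos(2*x).
Characteristic equation r² + 6r + 34 = 0 has discriminant (6)² - 4·(34) = -100 < 0, so r = -3 ± 5i.
Hence u_h = C1*cos(5*x)*exp(-3*x) + C2*exp(-3*x)*sin(5*x).
Try u_p = A*cos(2*x) + B*sin(2*x). Substituting and equating the coefficients of cos(2x) and sin(2x) gives A = 25/174, B = 5/87, so u_p = 5*sin(2*x)/87 + 25*cos(2*x)/174.
General solution: u = 5*sin(2*x)/87 + 25*cos(2*x)/174 + C1*cos(5*x)*exp(-3*x) + C2*exp(-3*x)*sin(5*x).
Apply the initial conditions: u(0) = 25/174 + C1 = 0 and u'(0) = 10/87 - 3*C1 + 5*C2 = 5. Solving gives C1 = -25/174, C2 = 155/174.

u = 5*sin(2*x)/87 + 25*cos(2*x)/174 - 25*cos(5*x)*exp(-3*x)/174 + 155*exp(-3*x)*sin(5*x)/174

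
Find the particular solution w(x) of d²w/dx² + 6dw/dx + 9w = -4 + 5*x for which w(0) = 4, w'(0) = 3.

w = -22/27 + 5*x/9 + 130*exp(-3*x)/27 + 152*x*exp(-3*x)/9

Characteristic equation r² + 6r + 9 = 0 has discriminant (6)² - 4·(9) = 0, so r = -3 is a repeated root.
Hence w_h = (C1 + C2*x)*exp(-3*x).
For the particular solution try w_p = A0 + A1*x. Substituting and matching coefficients of each power of x gives A0 = -22/27, A1 = 5/9, so w_p = -22/27 + 5*x/9.
General solution: w = -22/27 + 5*x/9 + C1*exp(-3*x) + C2*x*exp(-3*x).
Apply the initial conditions: w(0) = -22/27 + C1 = 4 and w'(0) = 5/9 + C2 - 3*C1 = 3. Solving gives C1 = 130/27, C2 = 152/9.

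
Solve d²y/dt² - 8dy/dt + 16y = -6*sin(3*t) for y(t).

Characteristic equation r² - 8r + 16 = 0 has discriminant (-8)² - 4·(16) = 0, so r = 4 is a repeated root.
Hence y_h = (C1 + C2*t)*exp(4*t).
Try y_p = A*cos(3*t) + B*sin(3*t). Substituting and equating the coefficients of cos(3t) and sin(3t) gives A = -144/625, B = -42/625, so y_p = -144*cos(3*t)/625 - 42*sin(3*t)/625.

y = -144*cos(3*t)/625 - 42*sin(3*t)/625 + C1*exp(4*t) + C2*t*exp(4*t)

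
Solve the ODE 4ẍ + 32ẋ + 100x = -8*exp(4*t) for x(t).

Divide through by 4: x'' + 8x' + 25x = -2*exp(4*t).
Characteristic equation r² + 8r + 25 = 0 has discriminant (8)² - 4·(25) = -36 < 0, so r = -4 ± 3i.
Hence x_h = C1*cos(3*t)*exp(-4*t) + C2*exp(-4*t)*sin(3*t).
Try x_p = A*exp(4*t). Substituting into the equation and dividing by exp(4*t) gives A = -2/73, so x_p = -2*exp(4*t)/73.

x = -2*exp(4*t)/73 + C1*cos(3*t)*exp(-4*t) + C2*exp(-4*t)*sin(3*t)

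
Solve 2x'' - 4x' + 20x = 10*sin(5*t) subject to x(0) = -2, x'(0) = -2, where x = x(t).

Divide through by 2: x'' - 2x' + 10x = 5*sin(5*t).
Characteristic equation r² - 2r + 10 = 0 has discriminant (-2)² - 4·(10) = -36 < 0, so r = 1 ± 3i.
Hence x_h = C1*cos(3*t)*exp(t) + C2*exp(t)*sin(3*t).
Try x_p = A*cos(5*t) + B*sin(5*t). Substituting and equating the coefficients of cos(5t) and sin(5t) gives A = 2/13, B = -3/13, so x_p = -3*sin(5*t)/13 + 2*cos(5*t)/13.
General solution: x = -3*sin(5*t)/13 + 2*cos(5*t)/13 + C1*cos(3*t)*exp(t) + C2*exp(t)*sin(3*t).
Apply the initial conditions: x(0) = 2/13 + C1 = -2 and x'(0) = -15/13 + C1 + 3*C2 = -2. Solving gives C1 = -28/13, C2 = 17/39.

x = -3*sin(5*t)/13 + 2*cos(5*t)/13 - 28*cos(3*t)*exp(t)/13 + 17*exp(t)*sin(3*t)/39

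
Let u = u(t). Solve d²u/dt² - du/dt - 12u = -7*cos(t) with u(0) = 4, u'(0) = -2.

u = 7*sin(t)/170 + 91*cos(t)/170 + 142*exp(4*t)/119 + 159*exp(-3*t)/70

Characteristic equation r² - r - 12 = 0 factors as (r - 4)(r + 3) = 0, so r = 4, -3.
Hence u_h = C1*exp(4*t) + C2*exp(-3*t).
Try u_p = A*cos(t) + B*sin(t). Substituting and equating the coefficients of cos(t) and sin(t) gives A = 91/170, B = 7/170, so u_p = 7*sin(t)/170 + 91*cos(t)/170.
General solution: u = 7*sin(t)/170 + 91*cos(t)/170 + C1*exp(4*t) + C2*exp(-3*t).
Apply the initial conditions: u(0) = 91/170 + C1 + C2 = 4 and u'(0) = 7/170 - 3*C2 + 4*C1 = -2. Solving gives C1 = 142/119, C2 = 159/70.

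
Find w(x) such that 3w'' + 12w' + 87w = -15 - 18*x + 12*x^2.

w = -3613/24389 - 206*x/841 + 4*x**2/29 + C1*cos(5*x)*exp(-2*x) + C2*exp(-2*x)*sin(5*x)

Divide through by 3: w'' + 4w' + 29w = -5 - 6*x + 4*x^2.
Characteristic equation r² + 4r + 29 = 0 has discriminant (4)² - 4·(29) = -100 < 0, so r = -2 ± 5i.
Hence w_h = C1*cos(5*x)*exp(-2*x) + C2*exp(-2*x)*sin(5*x).
For the particular solution try w_p = A0 + A1*x + A2*x^2. Substituting and matching coefficients of each power of x gives A0 = -3613/24389, A1 = -206/841, A2 = 4/29, so w_p = -3613/24389 - 206*x/841 + 4*x^2/29.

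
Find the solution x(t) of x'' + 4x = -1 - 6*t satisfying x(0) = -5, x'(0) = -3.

Characteristic equation r² + 4 = 0 has discriminant (0)² - 4·(4) = -16 < 0, so r = ± 2i.
Hence x_h = C1*cos(2*t) + C2*sin(2*t).
For the particular solution try x_p = A0 + A1*t. Substituting and matching coefficients of each power of t gives A0 = -1/4, A1 = -3/2, so x_p = -1/4 - 3*t/2.
General solution: x = -1/4 - 3*t/2 + C1*cos(2*t) + C2*sin(2*t).
Apply the initial conditions: x(0) = -1/4 + C1 = -5 and x'(0) = -3/2 + 2*C2 = -3. Solving gives C1 = -19/4, C2 = -3/4.

x = -1/4 - 19*cos(2*t)/4 - 3*t/2 - 3*sin(2*t)/4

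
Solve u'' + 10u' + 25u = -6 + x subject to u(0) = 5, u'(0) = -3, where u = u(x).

Characteristic equation r² + 10r + 25 = 0 has discriminant (10)² - 4·(25) = 0, so r = -5 is a repeated root.
Hence u_h = (C1 + C2*x)*exp(-5*x).
For the particular solution try u_p = A0 + A1*x. Substituting and matching coefficients of each power of x gives A0 = -32/125, A1 = 1/25, so u_p = -32/125 + x/25.
General solution: u = -32/125 + x/25 + C1*exp(-5*x) + C2*x*exp(-5*x).
Apply the initial conditions: u(0) = -32/125 + C1 = 5 and u'(0) = 1/25 + C2 - 5*C1 = -3. Solving gives C1 = 657/125, C2 = 581/25.

u = -32/125 + x/25 + 657*exp(-5*x)/125 + 581*x*exp(-5*x)/25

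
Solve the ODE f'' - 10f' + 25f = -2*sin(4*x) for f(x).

Characteristic equation r² - 10r + 25 = 0 has discriminant (-10)² - 4·(25) = 0, so r = 5 is a repeated root.
Hence f_h = (C1 + C2*x)*exp(5*x).
Try f_p = A*cos(4*x) + B*sin(4*x). Substituting and equating the coefficients of cos(4x) and sin(4x) gives A = -80/1681, B = -18/1681, so f_p = -80*cos(4*x)/1681 - 18*sin(4*x)/1681.

f = -80*cos(4*x)/1681 - 18*sin(4*x)/1681 + C1*exp(5*x) + C2*x*exp(5*x)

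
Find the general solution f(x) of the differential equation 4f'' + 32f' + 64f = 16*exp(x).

f = 4*exp(x)/25 + C1*exp(-4*x) + C2*x*exp(-4*x)

Divide through by 4: f'' + 8f' + 16f = 4*exp(x).
Characteristic equation r² + 8r + 16 = 0 has discriminant (8)² - 4·(16) = 0, so r = -4 is a repeated root.
Hence f_h = (C1 + C2*x)*exp(-4*x).
Try f_p = A*exp(x). Substituting into the equation and dividing by exp(x) gives A = 4/25, so f_p = 4*exp(x)/25.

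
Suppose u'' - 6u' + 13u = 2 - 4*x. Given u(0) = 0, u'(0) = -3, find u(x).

u = 2/169 - 4*x/13 - 449*exp(3*x)*sin(2*x)/338 - 2*cos(2*x)*exp(3*x)/169

Characteristic equation r² - 6r + 13 = 0 has discriminant (-6)² - 4·(13) = -16 < 0, so r = 3 ± 2i.
Hence u_h = C1*cos(2*x)*exp(3*x) + C2*exp(3*x)*sin(2*x).
For the particular solution try u_p = A0 + A1*x. Substituting and matching coefficients of each power of x gives A0 = 2/169, A1 = -4/13, so u_p = 2/169 - 4*x/13.
General solution: u = 2/169 - 4*x/13 + C1*cos(2*x)*exp(3*x) + C2*exp(3*x)*sin(2*x).
Apply the initial conditions: u(0) = 2/169 + C1 = 0 and u'(0) = -4/13 + 2*C2 + 3*C1 = -3. Solving gives C1 = -2/169, C2 = -449/338.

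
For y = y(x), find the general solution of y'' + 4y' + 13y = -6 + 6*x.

Characteristic equation r² + 4r + 13 = 0 has discriminant (4)² - 4·(13) = -36 < 0, so r = -2 ± 3i.
Hence y_h = C1*cos(3*x)*exp(-2*x) + C2*exp(-2*x)*sin(3*x).
For the particular solution try y_p = A0 + A1*x. Substituting and matching coefficients of each power of x gives A0 = -102/169, A1 = 6/13, so y_p = -102/169 + 6*x/13.

y = -102/169 + 6*x/13 + C1*cos(3*x)*exp(-2*x) + C2*exp(-2*x)*sin(3*x)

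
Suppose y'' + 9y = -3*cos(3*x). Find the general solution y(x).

Characteristic equation r² + 9 = 0 has discriminant (0)² - 4·(9) = -36 < 0, so r = ± 3i.
Hence y_h = C1*cos(3*x) + C2*sin(3*x).
Since ±3i are characteristic roots, multiply the trial by x. Try y_p = x*(A*cos(3*x) + B*sin(3*x)). Substituting and equating the coefficients of cos(3x) and sin(3x) gives A = 0, B = -1/2, so y_p = -x*sin(3*x)/2.

y = C1*cos(3*x) + C2*sin(3*x) - x*sin(3*x)/2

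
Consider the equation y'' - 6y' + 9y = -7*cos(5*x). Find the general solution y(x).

Characteristic equation r² - 6r + 9 = 0 has discriminant (-6)² - 4·(9) = 0, so r = 3 is a repeated root.
Hence y_h = (C1 + C2*x)*exp(3*x).
Try y_p = A*cos(5*x) + B*sin(5*x). Substituting and equating the coefficients of cos(5x) and sin(5x) gives A = 28/289, B = 105/578, so y_p = 28*cos(5*x)/289 + 105*sin(5*x)/578.

y = 28*cos(5*x)/289 + 105*sin(5*x)/578 + C1*exp(3*x) + C2*x*exp(3*x)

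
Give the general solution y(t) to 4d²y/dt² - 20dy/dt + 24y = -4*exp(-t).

Divide through by 4: y'' - 5y' + 6y = -exp(-t).
Characteristic equation r² - 5r + 6 = 0 factors as (r - 3)(r - 2) = 0, so r = 3, 2.
Hence y_h = C1*exp(3*t) + C2*exp(2*t).
Try y_p = A*exp(-t). Substituting into the equation and dividing by exp(-t) gives A = -1/12, so y_p = -exp(-t)/12.

y = -exp(-t)/12 + C1*exp(3*t) + C2*exp(2*t)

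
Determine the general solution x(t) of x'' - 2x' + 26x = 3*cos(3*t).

x = -18*sin(3*t)/325 + 51*cos(3*t)/325 + C1*cos(5*t)*exp(t) + C2*exp(t)*sin(5*t)

Characteristic equation r² - 2r + 26 = 0 has discriminant (-2)² - 4·(26) = -100 < 0, so r = 1 ± 5i.
Hence x_h = C1*cos(5*t)*exp(t) + C2*exp(t)*sin(5*t).
Try x_p = A*cos(3*t) + B*sin(3*t). Substituting and equating the coefficients of cos(3t) and sin(3t) gives A = 51/325, B = -18/325, so x_p = -18*sin(3*t)/325 + 51*cos(3*t)/325.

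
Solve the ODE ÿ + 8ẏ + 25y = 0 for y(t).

y = C1*cos(3*t)*exp(-4*t) + C2*exp(-4*t)*sin(3*t)

Characteristic equation r² + 8r + 25 = 0 has discriminant (8)² - 4·(25) = -36 < 0, so r = -4 ± 3i.
Hence y_h = C1*cos(3*t)*exp(-4*t) + C2*exp(-4*t)*sin(3*t).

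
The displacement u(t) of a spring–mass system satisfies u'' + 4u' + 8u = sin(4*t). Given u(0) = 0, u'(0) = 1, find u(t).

u = -cos(4*t)/20 - sin(4*t)/40 + cos(2*t)*exp(-2*t)/20 + 3*exp(-2*t)*sin(2*t)/5

Characteristic equation r² + 4r + 8 = 0 has discriminant (4)² - 4·(8) = -16 < 0, so r = -2 ± 2i.
Hence u_h = C1*cos(2*t)*exp(-2*t) + C2*exp(-2*t)*sin(2*t).
Try u_p = A*cos(4*t) + B*sin(4*t). Substituting and equating the coefficients of cos(4t) and sin(4t) gives A = -1/20, B = -1/40, so u_p = -cos(4*t)/20 - sin(4*t)/40.
General solution: u = -cos(4*t)/20 - sin(4*t)/40 + C1*cos(2*t)*exp(-2*t) + C2*exp(-2*t)*sin(2*t).
Apply the initial conditions: u(0) = -1/20 + C1 = 0 and u'(0) = -1/10 - 2*C1 + 2*C2 = 1. Solving gives C1 = 1/20, C2 = 3/5.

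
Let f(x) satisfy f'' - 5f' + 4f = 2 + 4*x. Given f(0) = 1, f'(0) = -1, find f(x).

Characteristic equation r² - 5r + 4 = 0 factors as (r - 1)(r - 4) = 0, so r = 1, 4.
Hence f_h = C1*exp(x) + C2*exp(4*x).
For the particular solution try f_p = A0 + A1*x. Substituting and matching coefficients of each power of x gives A0 = 7/4, A1 = 1, so f_p = 7/4 + x.
General solution: f = 7/4 + x + C1*exp(x) + C2*exp(4*x).
Apply the initial conditions: f(0) = 7/4 + C1 + C2 = 1 and f'(0) = 1 + C1 + 4*C2 = -1. Solving gives C1 = -1/3, C2 = -5/12.

f = 7/4 + x - 5*exp(4*x)/12 - exp(x)/3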